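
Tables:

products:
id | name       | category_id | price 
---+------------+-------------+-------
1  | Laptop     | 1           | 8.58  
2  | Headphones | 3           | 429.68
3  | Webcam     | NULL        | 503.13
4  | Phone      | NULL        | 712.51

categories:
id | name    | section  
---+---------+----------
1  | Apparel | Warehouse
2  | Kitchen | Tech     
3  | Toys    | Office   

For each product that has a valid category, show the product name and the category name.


INNER JOIN keeps only products rows whose category_id matches an id in categories. Walk through each product:
  - product 1 (Laptop): category_id=1 -> matches Apparel
  - product 2 (Headphones): category_id=3 -> matches Toys
  - product 3 (Webcam): category_id=NULL, no match -> dropped
  - product 4 (Phone): category_id=NULL, no match -> dropped
So 2 of 4 rows are dropped.

SQL:
SELECT a.name, b.name AS category
FROM products a
INNER JOIN categories b ON a.category_id = b.id

Result:
name       | category
-----------+---------
Laptop     | Apparel 
Headphones | Toys    


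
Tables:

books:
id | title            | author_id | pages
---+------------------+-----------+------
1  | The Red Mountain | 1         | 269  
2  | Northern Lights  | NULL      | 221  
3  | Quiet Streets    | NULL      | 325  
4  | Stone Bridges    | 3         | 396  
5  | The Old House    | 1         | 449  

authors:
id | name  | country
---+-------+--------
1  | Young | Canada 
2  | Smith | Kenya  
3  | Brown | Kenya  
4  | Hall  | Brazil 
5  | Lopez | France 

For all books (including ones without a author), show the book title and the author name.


LEFT JOIN keeps every row from books (the left table); where author_id has no match in authors, the author columns become NULL. Walk through each book:
  - book 1 (The Red Mountain): author_id=1 -> matches Young
  - book 2 (Northern Lights): author_id=NULL, no match -> kept with NULL
  - book 3 (Quiet Streets): author_id=NULL, no match -> kept with NULL
  - book 4 (Stone Bridges): author_id=3 -> matches Brown
  - book 5 (The Old House): author_id=1 -> matches Young
All 5 rows appear; 2 have NULL author.

SQL:
SELECT a.title, b.name AS author
FROM books a
LEFT JOIN authors b ON a.author_id = b.id

Result:
title            | author
-----------------+-------
The Red Mountain | Young 
Northern Lights  | NULL  
Quiet Streets    | NULL  
Stone Bridges    | Brown 
The Old House    | Young 


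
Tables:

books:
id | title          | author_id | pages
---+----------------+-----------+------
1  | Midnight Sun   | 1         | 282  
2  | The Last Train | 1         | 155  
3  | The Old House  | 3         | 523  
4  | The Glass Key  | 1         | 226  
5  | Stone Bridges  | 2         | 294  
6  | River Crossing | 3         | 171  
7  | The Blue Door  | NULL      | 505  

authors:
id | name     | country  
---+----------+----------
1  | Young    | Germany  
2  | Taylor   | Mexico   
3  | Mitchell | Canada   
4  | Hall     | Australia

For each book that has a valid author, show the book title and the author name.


INNER JOIN keeps only books rows whose author_id matches an id in authors. Walk through each book:
  - book 1 (Midnight Sun): author_id=1 -> matches Young
  - book 2 (The Last Train): author_id=1 -> matches Young
  - book 3 (The Old House): author_id=3 -> matches Mitchell
  - book 4 (The Glass Key): author_id=1 -> matches Young
  - book 5 (Stone Bridges): author_id=2 -> matches Taylor
  - book 6 (River Crossing): author_id=3 -> matches Mitchell
  - book 7 (The Blue Door): author_id=NULL, no match -> dropped
So 1 of 7 rows is dropped.

SQL:
SELECT a.title, b.name AS author
FROM books a
INNER JOIN authors b ON a.author_id = b.id

Result:
title          | author  
---------------+---------
Midnight Sun   | Young   
The Last Train | Young   
The Old House  | Mitchell
The Glass Key  | Young   
Stone Bridges  | Taylor  
River Crossing | Mitchell


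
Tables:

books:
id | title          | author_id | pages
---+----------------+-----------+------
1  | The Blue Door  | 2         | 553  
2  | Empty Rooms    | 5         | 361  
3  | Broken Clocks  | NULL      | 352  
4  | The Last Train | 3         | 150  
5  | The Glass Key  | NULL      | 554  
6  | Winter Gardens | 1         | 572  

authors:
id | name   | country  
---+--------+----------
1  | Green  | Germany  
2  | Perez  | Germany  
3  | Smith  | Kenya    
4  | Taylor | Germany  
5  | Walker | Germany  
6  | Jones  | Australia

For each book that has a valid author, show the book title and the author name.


INNER JOIN keeps only books rows whose author_id matches an id in authors. Walk through each book:
  - book 1 (The Blue Door): author_id=2 -> matches Perez
  - book 2 (Empty Rooms): author_id=5 -> matches Walker
  - book 3 (Broken Clocks): author_id=NULL, no match -> dropped
  - book 4 (The Last Train): author_id=3 -> matches Smith
  - book 5 (The Glass Key): author_id=NULL, no match -> dropped
  - book 6 (Winter Gardens): author_id=1 -> matches Green
So 2 of 6 rows are dropped.

SQL:
SELECT a.title, b.name AS author
FROM books a
INNER JOIN authors b ON a.author_id = b.id

Result:
title          | author
---------------+-------
The Blue Door  | Perez 
Empty Rooms    | Walker
The Last Train | Smith 
Winter Gardens | Green 


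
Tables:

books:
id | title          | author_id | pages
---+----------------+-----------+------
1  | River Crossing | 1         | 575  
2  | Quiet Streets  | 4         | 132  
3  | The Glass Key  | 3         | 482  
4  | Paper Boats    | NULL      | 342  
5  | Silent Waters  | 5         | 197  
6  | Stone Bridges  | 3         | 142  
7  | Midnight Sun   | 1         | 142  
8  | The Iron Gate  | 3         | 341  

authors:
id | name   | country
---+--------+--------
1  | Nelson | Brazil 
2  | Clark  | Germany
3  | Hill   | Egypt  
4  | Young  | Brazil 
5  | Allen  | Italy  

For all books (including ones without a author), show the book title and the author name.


LEFT JOIN keeps every row from books (the left table); where author_id has no match in authors, the author columns become NULL. Walk through each book:
  - book 1 (River Crossing): author_id=1 -> matches Nelson
  - book 2 (Quiet Streets): author_id=4 -> matches Young
  - book 3 (The Glass Key): author_id=3 -> matches Hill
  - book 4 (Paper Boats): author_id=NULL, no match -> kept with NULL
  - book 5 (Silent Waters): author_id=5 -> matches Allen
  - book 6 (Stone Bridges): author_id=3 -> matches Hill
  - book 7 (Midnight Sun): author_id=1 -> matches Nelson
  - book 8 (The Iron Gate): author_id=3 -> matches Hill
All 8 rows appear; 1 has NULL author.

SQL:
SELECT a.title, b.name AS author
FROM books a
LEFT JOIN authors b ON a.author_id = b.id

Result:
title          | author
---------------+-------
River Crossing | Nelson
Quiet Streets  | Young 
The Glass Key  | Hill  
Paper Boats    | NULL  
Silent Waters  | Allen 
Stone Bridges  | Hill  
Midnight Sun   | Nelson
The Iron Gate  | Hill  


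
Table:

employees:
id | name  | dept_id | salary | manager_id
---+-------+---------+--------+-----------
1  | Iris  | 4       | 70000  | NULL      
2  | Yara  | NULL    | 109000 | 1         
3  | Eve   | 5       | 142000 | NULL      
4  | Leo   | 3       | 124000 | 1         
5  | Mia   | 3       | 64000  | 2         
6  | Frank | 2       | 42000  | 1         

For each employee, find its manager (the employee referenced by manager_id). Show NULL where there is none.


This is a self-join: employees is joined to a second copy of itself, matching each row's manager_id to another row's id. Use LEFT JOIN so rows with manager_id=NULL are kept.
  - employee 1 (Iris): manager_id=NULL -> NULL
  - employee 2 (Yara): manager_id=1 -> Iris
  - employee 3 (Eve): manager_id=NULL -> NULL
  - employee 4 (Leo): manager_id=1 -> Iris
  - employee 5 (Mia): manager_id=2 -> Yara
  - employee 6 (Frank): manager_id=1 -> Iris

SQL:
SELECT a.name AS item, b.name AS manager
FROM employees a
LEFT JOIN employees b ON a.manager_id = b.id

Result:
item  | manager
------+--------
Iris  | NULL   
Yara  | Iris   
Eve   | NULL   
Leo   | Iris   
Mia   | Yara   
Frank | Iris   


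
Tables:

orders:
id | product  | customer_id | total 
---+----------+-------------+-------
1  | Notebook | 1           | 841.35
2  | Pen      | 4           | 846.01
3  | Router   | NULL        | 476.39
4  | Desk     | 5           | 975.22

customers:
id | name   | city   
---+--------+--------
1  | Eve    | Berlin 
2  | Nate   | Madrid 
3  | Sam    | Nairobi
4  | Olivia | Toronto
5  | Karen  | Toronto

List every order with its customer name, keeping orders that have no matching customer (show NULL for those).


LEFT JOIN keeps every row from orders (the left table); where customer_id has no match in customers, the customer columns become NULL. Walk through each order:
  - order 1 (Notebook): customer_id=1 -> matches Eve
  - order 2 (Pen): customer_id=4 -> matches Olivia
  - order 3 (Router): customer_id=NULL, no match -> kept with NULL
  - order 4 (Desk): customer_id=5 -> matches Karen
All 4 rows appear; 1 has NULL customer.

SQL:
SELECT a.product, b.name AS customer
FROM orders a
LEFT JOIN customers b ON a.customer_id = b.id

Result:
product  | customer
---------+---------
Notebook | Eve     
Pen      | Olivia  
Router   | NULL    
Desk     | Karen   


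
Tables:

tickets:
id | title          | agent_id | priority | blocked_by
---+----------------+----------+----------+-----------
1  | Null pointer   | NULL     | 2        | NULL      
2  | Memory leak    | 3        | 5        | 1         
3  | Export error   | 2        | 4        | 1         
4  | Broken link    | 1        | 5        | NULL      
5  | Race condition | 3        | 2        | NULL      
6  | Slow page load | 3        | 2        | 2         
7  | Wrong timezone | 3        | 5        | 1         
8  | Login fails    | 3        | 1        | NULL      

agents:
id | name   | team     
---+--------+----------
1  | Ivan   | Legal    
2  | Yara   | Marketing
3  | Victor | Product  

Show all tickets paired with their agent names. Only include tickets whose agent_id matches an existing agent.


INNER JOIN keeps only tickets rows whose agent_id matches an id in agents. Walk through each ticket:
  - ticket 1 (Null pointer): agent_id=NULL, no match -> dropped
  - ticket 2 (Memory leak): agent_id=3 -> matches Victor
  - ticket 3 (Export error): agent_id=2 -> matches Yara
  - ticket 4 (Broken link): agent_id=1 -> matches Ivan
  - ticket 5 (Race condition): agent_id=3 -> matches Victor
  - ticket 6 (Slow page load): agent_id=3 -> matches Victor
  - ticket 7 (Wrong timezone): agent_id=3 -> matches Victor
  - ticket 8 (Login fails): agent_id=3 -> matches Victor
So 1 of 8 rows is dropped.

SQL:
SELECT a.title, b.name AS agent
FROM tickets a
INNER JOIN agents b ON a.agent_id = b.id

Result:
title          | agent 
---------------+-------
Memory leak    | Victor
Export error   | Yara  
Broken link    | Ivan  
Race condition | Victor
Slow page load | Victor
Wrong timezone | Victor
Login fails    | Victor


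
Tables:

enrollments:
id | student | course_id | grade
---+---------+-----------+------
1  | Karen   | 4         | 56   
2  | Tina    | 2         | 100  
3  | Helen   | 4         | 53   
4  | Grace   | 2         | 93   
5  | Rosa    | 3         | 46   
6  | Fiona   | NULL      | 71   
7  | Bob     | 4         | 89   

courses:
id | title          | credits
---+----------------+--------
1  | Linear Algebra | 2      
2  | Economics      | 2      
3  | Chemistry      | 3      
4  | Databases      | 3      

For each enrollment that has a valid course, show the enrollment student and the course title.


INNER JOIN keeps only enrollments rows whose course_id matches an id in courses. Walk through each enrollment:
  - enrollment 1 (Karen): course_id=4 -> matches Databases
  - enrollment 2 (Tina): course_id=2 -> matches Economics
  - enrollment 3 (Helen): course_id=4 -> matches Databases
  - enrollment 4 (Grace): course_id=2 -> matches Economics
  - enrollment 5 (Rosa): course_id=3 -> matches Chemistry
  - enrollment 6 (Fiona): course_id=NULL, no match -> dropped
  - enrollment 7 (Bob): course_id=4 -> matches Databases
So 1 of 7 rows is dropped.

SQL:
SELECT a.student, b.title AS course
FROM enrollments a
INNER JOIN courses b ON a.course_id = b.id

Result:
student | course   
--------+----------
Karen   | Databases
Tina    | Economics
Helen   | Databases
Grace   | Economics
Rosa    | Chemistry
Bob     | Databases


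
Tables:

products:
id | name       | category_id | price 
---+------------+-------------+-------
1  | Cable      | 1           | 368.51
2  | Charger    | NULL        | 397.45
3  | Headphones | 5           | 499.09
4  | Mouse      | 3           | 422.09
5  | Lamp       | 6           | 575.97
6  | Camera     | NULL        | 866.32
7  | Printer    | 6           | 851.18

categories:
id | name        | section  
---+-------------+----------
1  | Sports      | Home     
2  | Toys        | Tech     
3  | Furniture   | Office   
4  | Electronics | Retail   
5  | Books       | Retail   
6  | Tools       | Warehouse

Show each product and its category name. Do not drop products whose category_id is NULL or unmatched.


LEFT JOIN keeps every row from products (the left table); where category_id has no match in categories, the category columns become NULL. Walk through each product:
  - product 1 (Cable): category_id=1 -> matches Sports
  - product 2 (Charger): category_id=NULL, no match -> kept with NULL
  - product 3 (Headphones): category_id=5 -> matches Books
  - product 4 (Mouse): category_id=3 -> matches Furniture
  - product 5 (Lamp): category_id=6 -> matches Tools
  - product 6 (Camera): category_id=NULL, no match -> kept with NULL
  - product 7 (Printer): category_id=6 -> matches Tools
All 7 rows appear; 2 have NULL category.

SQL:
SELECT a.name, b.name AS category
FROM products a
LEFT JOIN categories b ON a.category_id = b.id

Result:
name       | category 
-----------+----------
Cable      | Sports   
Charger    | NULL     
Headphones | Books    
Mouse      | Furniture
Lamp       | Tools    
Camera     | NULL     
Printer    | Tools    


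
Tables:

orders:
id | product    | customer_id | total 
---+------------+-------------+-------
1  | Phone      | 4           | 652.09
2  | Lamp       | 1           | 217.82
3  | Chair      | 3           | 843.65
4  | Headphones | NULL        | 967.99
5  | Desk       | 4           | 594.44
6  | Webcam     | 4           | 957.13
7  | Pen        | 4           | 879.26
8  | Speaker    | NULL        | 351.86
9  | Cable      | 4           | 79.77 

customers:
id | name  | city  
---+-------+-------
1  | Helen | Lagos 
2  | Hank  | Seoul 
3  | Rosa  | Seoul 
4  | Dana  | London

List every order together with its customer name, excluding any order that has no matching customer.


INNER JOIN keeps only orders rows whose customer_id matches an id in customers. Walk through each order:
  - order 1 (Phone): customer_id=4 -> matches Dana
  - order 2 (Lamp): customer_id=1 -> matches Helen
  - order 3 (Chair): customer_id=3 -> matches Rosa
  - order 4 (Headphones): customer_id=NULL, no match -> dropped
  - order 5 (Desk): customer_id=4 -> matches Dana
  - order 6 (Webcam): customer_id=4 -> matches Dana
  - order 7 (Pen): customer_id=4 -> matches Dana
  - order 8 (Speaker): customer_id=NULL, no match -> dropped
  - order 9 (Cable): customer_id=4 -> matches Dana
So 2 of 9 rows are dropped.

SQL:
SELECT a.product, b.name AS customer
FROM orders a
INNER JOIN customers b ON a.customer_id = b.id

Result:
product | customer
--------+---------
Phone   | Dana    
Lamp    | Helen   
Chair   | Rosa    
Desk    | Dana    
Webcam  | Dana    
Pen     | Dana    
Cable   | Dana    


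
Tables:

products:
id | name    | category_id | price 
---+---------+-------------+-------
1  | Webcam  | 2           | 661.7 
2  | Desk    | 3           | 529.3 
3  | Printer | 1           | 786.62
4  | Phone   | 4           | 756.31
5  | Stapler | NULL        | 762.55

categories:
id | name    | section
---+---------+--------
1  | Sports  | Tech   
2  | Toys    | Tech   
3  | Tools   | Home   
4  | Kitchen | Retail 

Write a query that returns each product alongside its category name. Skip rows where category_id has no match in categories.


INNER JOIN keeps only products rows whose category_id matches an id in categories. Walk through each product:
  - product 1 (Webcam): category_id=2 -> matches Toys
  - product 2 (Desk): category_id=3 -> matches Tools
  - product 3 (Printer): category_id=1 -> matches Sports
  - product 4 (Phone): category_id=4 -> matches Kitchen
  - product 5 (Stapler): category_id=NULL, no match -> dropped
So 1 of 5 rows is dropped.

SQL:
SELECT a.name, b.name AS category
FROM products a
INNER JOIN categories b ON a.category_id = b.id

Result:
name    | category
--------+---------
Webcam  | Toys    
Desk    | Tools   
Printer | Sports  
Phone   | Kitchen 


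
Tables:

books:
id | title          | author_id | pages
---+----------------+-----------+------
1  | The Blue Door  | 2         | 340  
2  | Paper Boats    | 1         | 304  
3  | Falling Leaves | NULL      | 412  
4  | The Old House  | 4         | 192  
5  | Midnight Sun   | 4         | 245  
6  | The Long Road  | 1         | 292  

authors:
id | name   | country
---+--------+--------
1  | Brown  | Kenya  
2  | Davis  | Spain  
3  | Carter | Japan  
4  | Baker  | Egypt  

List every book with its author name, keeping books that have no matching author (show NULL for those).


LEFT JOIN keeps every row from books (the left table); where author_id has no match in authors, the author columns become NULL. Walk through each book:
  - book 1 (The Blue Door): author_id=2 -> matches Davis
  - book 2 (Paper Boats): author_id=1 -> matches Brown
  - book 3 (Falling Leaves): author_id=NULL, no match -> kept with NULL
  - book 4 (The Old House): author_id=4 -> matches Baker
  - book 5 (Midnight Sun): author_id=4 -> matches Baker
  - book 6 (The Long Road): author_id=1 -> matches Brown
All 6 rows appear; 1 has NULL author.

SQL:
SELECT a.title, b.name AS author
FROM books a
LEFT JOIN authors b ON a.author_id = b.id

Result:
title          | author
---------------+-------
The Blue Door  | Davis 
Paper Boats    | Brown 
Falling Leaves | NULL  
The Old House  | Baker 
Midnight Sun   | Baker 
The Long Road  | Brown 


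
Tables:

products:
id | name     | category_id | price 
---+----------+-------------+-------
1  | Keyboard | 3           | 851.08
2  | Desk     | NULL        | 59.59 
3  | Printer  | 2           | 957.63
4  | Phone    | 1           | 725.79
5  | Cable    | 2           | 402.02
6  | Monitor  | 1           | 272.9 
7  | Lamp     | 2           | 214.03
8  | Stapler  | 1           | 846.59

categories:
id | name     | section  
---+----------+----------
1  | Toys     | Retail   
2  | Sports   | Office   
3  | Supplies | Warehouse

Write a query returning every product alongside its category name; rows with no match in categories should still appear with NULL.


LEFT JOIN keeps every row from products (the left table); where category_id has no match in categories, the category columns become NULL. Walk through each product:
  - product 1 (Keyboard): category_id=3 -> matches Supplies
  - product 2 (Desk): category_id=NULL, no match -> kept with NULL
  - product 3 (Printer): category_id=2 -> matches Sports
  - product 4 (Phone): category_id=1 -> matches Toys
  - product 5 (Cable): category_id=2 -> matches Sports
  - product 6 (Monitor): category_id=1 -> matches Toys
  - product 7 (Lamp): category_id=2 -> matches Sports
  - product 8 (Stapler): category_id=1 -> matches Toys
All 8 rows appear; 1 has NULL category.

SQL:
SELECT a.name, b.name AS category
FROM products a
LEFT JOIN categories b ON a.category_id = b.id

Result:
name     | category
---------+---------
Keyboard | Supplies
Desk     | NULL    
Printer  | Sports  
Phone    | Toys    
Cable    | Sports  
Monitor  | Toys    
Lamp     | Sports  
Stapler  | Toys    


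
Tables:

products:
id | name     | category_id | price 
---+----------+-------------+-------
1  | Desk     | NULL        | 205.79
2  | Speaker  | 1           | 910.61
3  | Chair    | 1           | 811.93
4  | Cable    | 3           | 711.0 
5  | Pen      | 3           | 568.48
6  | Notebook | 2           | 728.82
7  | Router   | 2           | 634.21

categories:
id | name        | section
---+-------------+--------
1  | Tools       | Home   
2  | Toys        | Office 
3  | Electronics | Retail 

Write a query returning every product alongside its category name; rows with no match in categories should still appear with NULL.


LEFT JOIN keeps every row from products (the left table); where category_id has no match in categories, the category columns become NULL. Walk through each product:
  - product 1 (Desk): category_id=NULL, no match -> kept with NULL
  - product 2 (Speaker): category_id=1 -> matches Tools
  - product 3 (Chair): category_id=1 -> matches Tools
  - product 4 (Cable): category_id=3 -> matches Electronics
  - product 5 (Pen): category_id=3 -> matches Electronics
  - product 6 (Notebook): category_id=2 -> matches Toys
  - product 7 (Router): category_id=2 -> matches Toys
All 7 rows appear; 1 has NULL category.

SQL:
SELECT a.name, b.name AS category
FROM products a
LEFT JOIN categories b ON a.category_id = b.id

Result:
name     | category   
---------+------------
Desk     | NULL       
Speaker  | Tools      
Chair    | Tools      
Cable    | Electronics
Pen      | Electronics
Notebook | Toys       
Router   | Toys       


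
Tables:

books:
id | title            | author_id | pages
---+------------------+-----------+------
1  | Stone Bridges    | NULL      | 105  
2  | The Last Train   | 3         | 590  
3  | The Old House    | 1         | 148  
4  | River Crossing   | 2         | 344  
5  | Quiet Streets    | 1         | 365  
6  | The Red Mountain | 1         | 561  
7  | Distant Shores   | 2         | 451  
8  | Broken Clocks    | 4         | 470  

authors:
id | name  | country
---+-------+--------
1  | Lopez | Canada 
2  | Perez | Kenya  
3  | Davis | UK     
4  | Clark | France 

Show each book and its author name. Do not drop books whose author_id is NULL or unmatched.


LEFT JOIN keeps every row from books (the left table); where author_id has no match in authors, the author columns become NULL. Walk through each book:
  - book 1 (Stone Bridges): author_id=NULL, no match -> kept with NULL
  - book 2 (The Last Train): author_id=3 -> matches Davis
  - book 3 (The Old House): author_id=1 -> matches Lopez
  - book 4 (River Crossing): author_id=2 -> matches Perez
  - book 5 (Quiet Streets): author_id=1 -> matches Lopez
  - book 6 (The Red Mountain): author_id=1 -> matches Lopez
  - book 7 (Distant Shores): author_id=2 -> matches Perez
  - book 8 (Broken Clocks): author_id=4 -> matches Clark
All 8 rows appear; 1 has NULL author.

SQL:
SELECT a.title, b.name AS author
FROM books a
LEFT JOIN authors b ON a.author_id = b.id

Result:
title            | author
-----------------+-------
Stone Bridges    | NULL  
The Last Train   | Davis 
The Old House    | Lopez 
River Crossing   | Perez 
Quiet Streets    | Lopez 
The Red Mountain | Lopez 
Distant Shores   | Perez 
Broken Clocks    | Clark 


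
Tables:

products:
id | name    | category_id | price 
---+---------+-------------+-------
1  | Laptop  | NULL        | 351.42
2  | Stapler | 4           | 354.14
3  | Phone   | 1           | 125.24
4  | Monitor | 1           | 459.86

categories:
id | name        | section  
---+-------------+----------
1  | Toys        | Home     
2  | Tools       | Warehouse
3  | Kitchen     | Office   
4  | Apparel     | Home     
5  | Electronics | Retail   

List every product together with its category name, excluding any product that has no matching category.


INNER JOIN keeps only products rows whose category_id matches an id in categories. Walk through each product:
  - product 1 (Laptop): category_id=NULL, no match -> dropped
  - product 2 (Stapler): category_id=4 -> matches Apparel
  - product 3 (Phone): category_id=1 -> matches Toys
  - product 4 (Monitor): category_id=1 -> matches Toys
So 1 of 4 rows is dropped.

SQL:
SELECT a.name, b.name AS category
FROM products a
INNER JOIN categories b ON a.category_id = b.id

Result:
name    | category
--------+---------
Stapler | Apparel 
Phone   | Toys    
Monitor | Toys    


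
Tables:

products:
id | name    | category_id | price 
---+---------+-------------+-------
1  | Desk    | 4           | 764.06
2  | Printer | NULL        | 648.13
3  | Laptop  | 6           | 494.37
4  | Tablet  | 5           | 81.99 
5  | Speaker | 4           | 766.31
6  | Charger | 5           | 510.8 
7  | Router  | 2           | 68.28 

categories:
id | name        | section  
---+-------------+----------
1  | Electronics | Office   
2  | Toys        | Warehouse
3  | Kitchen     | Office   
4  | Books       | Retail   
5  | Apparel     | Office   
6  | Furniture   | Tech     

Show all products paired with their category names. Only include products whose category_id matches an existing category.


INNER JOIN keeps only products rows whose category_id matches an id in categories. Walk through each product:
  - product 1 (Desk): category_id=4 -> matches Books
  - product 2 (Printer): category_id=NULL, no match -> dropped
  - product 3 (Laptop): category_id=6 -> matches Furniture
  - product 4 (Tablet): category_id=5 -> matches Apparel
  - product 5 (Speaker): category_id=4 -> matches Books
  - product 6 (Charger): category_id=5 -> matches Apparel
  - product 7 (Router): category_id=2 -> matches Toys
So 1 of 7 rows is dropped.

SQL:
SELECT a.name, b.name AS category
FROM products a
INNER JOIN categories b ON a.category_id = b.id

Result:
name    | category 
--------+----------
Desk    | Books    
Laptop  | Furniture
Tablet  | Apparel  
Speaker | Books    
Charger | Apparel  
Router  | Toys     


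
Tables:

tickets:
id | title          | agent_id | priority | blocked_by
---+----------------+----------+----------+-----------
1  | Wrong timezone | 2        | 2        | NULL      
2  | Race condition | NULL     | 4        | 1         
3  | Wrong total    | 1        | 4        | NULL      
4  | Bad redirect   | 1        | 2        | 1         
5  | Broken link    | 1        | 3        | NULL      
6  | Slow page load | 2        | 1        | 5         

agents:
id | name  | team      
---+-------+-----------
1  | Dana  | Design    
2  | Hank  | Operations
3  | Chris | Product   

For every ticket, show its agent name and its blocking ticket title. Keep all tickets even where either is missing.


Two LEFT JOINs from the same base table tickets: one to agents via agent_id, one to tickets itself via blocked_by. Both are LEFT so every ticket is preserved.
Match against agents:
  - ticket 1 (Wrong timezone): agent_id=2 -> matches Hank
  - ticket 2 (Race condition): agent_id=NULL, no match -> kept with NULL
  - ticket 3 (Wrong total): agent_id=1 -> matches Dana
  - ticket 4 (Bad redirect): agent_id=1 -> matches Dana
  - ticket 5 (Broken link): agent_id=1 -> matches Dana
  - ticket 6 (Slow page load): agent_id=2 -> matches Hank
Match against tickets (self):
  - ticket 1 (Wrong timezone): blocked_by=NULL -> NULL
  - ticket 2 (Race condition): blocked_by=1 -> Wrong timezone
  - ticket 3 (Wrong total): blocked_by=NULL -> NULL
  - ticket 4 (Bad redirect): blocked_by=1 -> Wrong timezone
  - ticket 5 (Broken link): blocked_by=NULL -> NULL
  - ticket 6 (Slow page load): blocked_by=5 -> Broken link

SQL:
SELECT a.title, b.name AS agent, c.title AS blocked_by
FROM tickets a
LEFT JOIN agents b ON a.agent_id = b.id
LEFT JOIN tickets c ON a.blocked_by = c.id

Result:
title          | agent | blocked_by    
---------------+-------+---------------
Wrong timezone | Hank  | NULL          
Race condition | NULL  | Wrong timezone
Wrong total    | Dana  | NULL          
Bad redirect   | Dana  | Wrong timezone
Broken link    | Dana  | NULL          
Slow page load | Hank  | Broken link   


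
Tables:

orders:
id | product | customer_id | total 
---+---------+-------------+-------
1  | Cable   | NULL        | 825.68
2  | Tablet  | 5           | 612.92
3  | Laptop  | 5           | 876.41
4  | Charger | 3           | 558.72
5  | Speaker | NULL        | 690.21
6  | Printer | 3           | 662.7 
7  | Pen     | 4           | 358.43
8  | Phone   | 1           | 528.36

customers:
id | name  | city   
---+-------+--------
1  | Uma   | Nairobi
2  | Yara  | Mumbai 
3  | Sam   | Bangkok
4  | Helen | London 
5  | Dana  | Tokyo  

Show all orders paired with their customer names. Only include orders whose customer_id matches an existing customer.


INNER JOIN keeps only orders rows whose customer_id matches an id in customers. Walk through each order:
  - order 1 (Cable): customer_id=NULL, no match -> dropped
  - order 2 (Tablet): customer_id=5 -> matches Dana
  - order 3 (Laptop): customer_id=5 -> matches Dana
  - order 4 (Charger): customer_id=3 -> matches Sam
  - order 5 (Speaker): customer_id=NULL, no match -> dropped
  - order 6 (Printer): customer_id=3 -> matches Sam
  - order 7 (Pen): customer_id=4 -> matches Helen
  - order 8 (Phone): customer_id=1 -> matches Uma
So 2 of 8 rows are dropped.

SQL:
SELECT a.product, b.name AS customer
FROM orders a
INNER JOIN customers b ON a.customer_id = b.id

Result:
product | customer
--------+---------
Tablet  | Dana    
Laptop  | Dana    
Charger | Sam     
Printer | Sam     
Pen     | Helen   
Phone   | Uma     


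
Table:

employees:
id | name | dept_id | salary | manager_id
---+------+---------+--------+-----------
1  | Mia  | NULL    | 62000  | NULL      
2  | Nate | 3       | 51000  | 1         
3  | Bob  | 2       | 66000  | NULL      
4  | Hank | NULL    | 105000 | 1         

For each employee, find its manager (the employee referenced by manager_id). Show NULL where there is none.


This is a self-join: employees is joined to a second copy of itself, matching each row's manager_id to another row's id. Use LEFT JOIN so rows with manager_id=NULL are kept.
  - employee 1 (Mia): manager_id=NULL -> NULL
  - employee 2 (Nate): manager_id=1 -> Mia
  - employee 3 (Bob): manager_id=NULL -> NULL
  - employee 4 (Hank): manager_id=1 -> Mia

SQL:
SELECT a.name AS item, b.name AS manager
FROM employees a
LEFT JOIN employees b ON a.manager_id = b.id

Result:
item | manager
-----+--------
Mia  | NULL   
Nate | Mia    
Bob  | NULL   
Hank | Mia    


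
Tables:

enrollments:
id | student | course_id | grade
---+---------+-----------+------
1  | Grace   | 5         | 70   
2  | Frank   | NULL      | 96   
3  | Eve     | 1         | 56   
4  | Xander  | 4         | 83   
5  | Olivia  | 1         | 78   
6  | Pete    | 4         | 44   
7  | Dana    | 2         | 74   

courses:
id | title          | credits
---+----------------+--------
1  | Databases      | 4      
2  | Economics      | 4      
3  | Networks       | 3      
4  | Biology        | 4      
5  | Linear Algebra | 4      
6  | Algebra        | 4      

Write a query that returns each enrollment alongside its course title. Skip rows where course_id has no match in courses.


INNER JOIN keeps only enrollments rows whose course_id matches an id in courses. Walk through each enrollment:
  - enrollment 1 (Grace): course_id=5 -> matches Linear Algebra
  - enrollment 2 (Frank): course_id=NULL, no match -> dropped
  - enrollment 3 (Eve): course_id=1 -> matches Databases
  - enrollment 4 (Xander): course_id=4 -> matches Biology
  - enrollment 5 (Olivia): course_id=1 -> matches Databases
  - enrollment 6 (Pete): course_id=4 -> matches Biology
  - enrollment 7 (Dana): course_id=2 -> matches Economics
So 1 of 7 rows is dropped.

SQL:
SELECT a.student, b.title AS course
FROM enrollments a
INNER JOIN courses b ON a.course_id = b.id

Result:
student | course        
--------+---------------
Grace   | Linear Algebra
Eve     | Databases     
Xander  | Biology       
Olivia  | Databases     
Pete    | Biology       
Dana    | Economics     


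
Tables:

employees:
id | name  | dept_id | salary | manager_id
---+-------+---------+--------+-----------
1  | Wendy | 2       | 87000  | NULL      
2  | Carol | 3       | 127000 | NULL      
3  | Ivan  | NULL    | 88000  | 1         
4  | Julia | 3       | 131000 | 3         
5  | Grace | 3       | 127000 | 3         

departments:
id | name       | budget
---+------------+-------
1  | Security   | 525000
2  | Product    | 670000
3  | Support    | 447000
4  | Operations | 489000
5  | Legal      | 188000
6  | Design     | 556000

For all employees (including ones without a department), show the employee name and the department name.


LEFT JOIN keeps every row from employees (the left table); where dept_id has no match in departments, the department columns become NULL. Walk through each employee:
  - employee 1 (Wendy): dept_id=2 -> matches Product
  - employee 2 (Carol): dept_id=3 -> matches Support
  - employee 3 (Ivan): dept_id=NULL, no match -> kept with NULL
  - employee 4 (Julia): dept_id=3 -> matches Support
  - employee 5 (Grace): dept_id=3 -> matches Support
All 5 rows appear; 1 has NULL department.

SQL:
SELECT a.name, b.name AS department
FROM employees a
LEFT JOIN departments b ON a.dept_id = b.id

Result:
name  | department
------+-----------
Wendy | Product   
Carol | Support   
Ivan  | NULL      
Julia | Support   
Grace | Support   


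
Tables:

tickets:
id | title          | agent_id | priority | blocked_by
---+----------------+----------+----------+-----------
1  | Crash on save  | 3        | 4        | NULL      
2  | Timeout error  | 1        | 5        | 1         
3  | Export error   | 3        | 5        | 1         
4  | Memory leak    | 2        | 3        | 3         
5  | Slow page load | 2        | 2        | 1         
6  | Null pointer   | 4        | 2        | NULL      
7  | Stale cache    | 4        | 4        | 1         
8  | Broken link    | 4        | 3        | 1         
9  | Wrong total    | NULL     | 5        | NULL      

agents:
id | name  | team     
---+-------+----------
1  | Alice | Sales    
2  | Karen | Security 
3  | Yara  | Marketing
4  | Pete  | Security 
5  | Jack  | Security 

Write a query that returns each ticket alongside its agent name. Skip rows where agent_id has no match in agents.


INNER JOIN keeps only tickets rows whose agent_id matches an id in agents. Walk through each ticket:
  - ticket 1 (Crash on save): agent_id=3 -> matches Yara
  - ticket 2 (Timeout error): agent_id=1 -> matches Alice
  - ticket 3 (Export error): agent_id=3 -> matches Yara
  - ticket 4 (Memory leak): agent_id=2 -> matches Karen
  - ticket 5 (Slow page load): agent_id=2 -> matches Karen
  - ticket 6 (Null pointer): agent_id=4 -> matches Pete
  - ticket 7 (Stale cache): agent_id=4 -> matches Pete
  - ticket 8 (Broken link): agent_id=4 -> matches Pete
  - ticket 9 (Wrong total): agent_id=NULL, no match -> dropped
So 1 of 9 rows is dropped.

SQL:
SELECT a.title, b.name AS agent
FROM tickets a
INNER JOIN agents b ON a.agent_id = b.id

Result:
title          | agent
---------------+------
Crash on save  | Yara 
Timeout error  | Alice
Export error   | Yara 
Memory leak    | Karen
Slow page load | Karen
Null pointer   | Pete 
Stale cache    | Pete 
Broken link    | Pete 


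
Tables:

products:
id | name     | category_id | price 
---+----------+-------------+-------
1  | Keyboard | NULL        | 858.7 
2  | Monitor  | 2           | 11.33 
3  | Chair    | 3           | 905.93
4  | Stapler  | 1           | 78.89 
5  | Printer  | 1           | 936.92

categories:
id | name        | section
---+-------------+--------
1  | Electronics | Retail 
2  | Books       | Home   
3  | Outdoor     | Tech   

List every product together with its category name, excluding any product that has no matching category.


INNER JOIN keeps only products rows whose category_id matches an id in categories. Walk through each product:
  - product 1 (Keyboard): category_id=NULL, no match -> dropped
  - product 2 (Monitor): category_id=2 -> matches Books
  - product 3 (Chair): category_id=3 -> matches Outdoor
  - product 4 (Stapler): category_id=1 -> matches Electronics
  - product 5 (Printer): category_id=1 -> matches Electronics
So 1 of 5 rows is dropped.

SQL:
SELECT a.name, b.name AS category
FROM products a
INNER JOIN categories b ON a.category_id = b.id

Result:
name    | category   
--------+------------
Monitor | Books      
Chair   | Outdoor    
Stapler | Electronics
Printer | Electronics


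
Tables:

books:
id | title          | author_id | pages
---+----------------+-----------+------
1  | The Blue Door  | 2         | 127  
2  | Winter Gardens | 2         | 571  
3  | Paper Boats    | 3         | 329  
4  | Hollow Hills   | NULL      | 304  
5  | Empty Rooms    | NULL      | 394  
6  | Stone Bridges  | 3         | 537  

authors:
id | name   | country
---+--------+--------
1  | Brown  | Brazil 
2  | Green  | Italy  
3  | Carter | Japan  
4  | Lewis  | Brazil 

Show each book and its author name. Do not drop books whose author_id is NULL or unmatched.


LEFT JOIN keeps every row from books (the left table); where author_id has no match in authors, the author columns become NULL. Walk through each book:
  - book 1 (The Blue Door): author_id=2 -> matches Green
  - book 2 (Winter Gardens): author_id=2 -> matches Green
  - book 3 (Paper Boats): author_id=3 -> matches Carter
  - book 4 (Hollow Hills): author_id=NULL, no match -> kept with NULL
  - book 5 (Empty Rooms): author_id=NULL, no match -> kept with NULL
  - book 6 (Stone Bridges): author_id=3 -> matches Carter
All 6 rows appear; 2 have NULL author.

SQL:
SELECT a.title, b.name AS author
FROM books a
LEFT JOIN authors b ON a.author_id = b.id

Result:
title          | author
---------------+-------
The Blue Door  | Green 
Winter Gardens | Green 
Paper Boats    | Carter
Hollow Hills   | NULL  
Empty Rooms    | NULL  
Stone Bridges  | Carter


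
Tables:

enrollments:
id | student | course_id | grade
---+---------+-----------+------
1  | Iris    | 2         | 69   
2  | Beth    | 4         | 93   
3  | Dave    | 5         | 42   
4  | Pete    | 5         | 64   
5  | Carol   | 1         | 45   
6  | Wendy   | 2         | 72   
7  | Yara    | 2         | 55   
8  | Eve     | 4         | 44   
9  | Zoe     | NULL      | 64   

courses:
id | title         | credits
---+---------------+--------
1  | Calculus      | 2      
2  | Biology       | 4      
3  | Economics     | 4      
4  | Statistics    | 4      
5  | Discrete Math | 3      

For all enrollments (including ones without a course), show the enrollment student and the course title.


LEFT JOIN keeps every row from enrollments (the left table); where course_id has no match in courses, the course columns become NULL. Walk through each enrollment:
  - enrollment 1 (Iris): course_id=2 -> matches Biology
  - enrollment 2 (Beth): course_id=4 -> matches Statistics
  - enrollment 3 (Dave): course_id=5 -> matches Discrete Math
  - enrollment 4 (Pete): course_id=5 -> matches Discrete Math
  - enrollment 5 (Carol): course_id=1 -> matches Calculus
  - enrollment 6 (Wendy): course_id=2 -> matches Biology
  - enrollment 7 (Yara): course_id=2 -> matches Biology
  - enrollment 8 (Eve): course_id=4 -> matches Statistics
  - enrollment 9 (Zoe): course_id=NULL, no match -> kept with NULL
All 9 rows appear; 1 has NULL course.

SQL:
SELECT a.student, b.title AS course
FROM enrollments a
LEFT JOIN courses b ON a.course_id = b.id

Result:
student | course       
--------+--------------
Iris    | Biology      
Beth    | Statistics   
Dave    | Discrete Math
Pete    | Discrete Math
Carol   | Calculus     
Wendy   | Biology      
Yara    | Biology      
Eve     | Statistics   
Zoe     | NULL         


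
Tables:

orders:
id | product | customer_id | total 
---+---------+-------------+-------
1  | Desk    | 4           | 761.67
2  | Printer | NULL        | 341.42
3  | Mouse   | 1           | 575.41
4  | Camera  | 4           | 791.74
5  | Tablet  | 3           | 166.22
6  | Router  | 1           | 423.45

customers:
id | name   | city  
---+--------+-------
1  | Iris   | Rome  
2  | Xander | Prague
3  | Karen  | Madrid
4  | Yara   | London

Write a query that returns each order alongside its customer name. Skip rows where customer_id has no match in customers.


INNER JOIN keeps only orders rows whose customer_id matches an id in customers. Walk through each order:
  - order 1 (Desk): customer_id=4 -> matches Yara
  - order 2 (Printer): customer_id=NULL, no match -> dropped
  - order 3 (Mouse): customer_id=1 -> matches Iris
  - order 4 (Camera): customer_id=4 -> matches Yara
  - order 5 (Tablet): customer_id=3 -> matches Karen
  - order 6 (Router): customer_id=1 -> matches Iris
So 1 of 6 rows is dropped.

SQL:
SELECT a.product, b.name AS customer
FROM orders a
INNER JOIN customers b ON a.customer_id = b.id

Result:
product | customer
--------+---------
Desk    | Yara    
Mouse   | Iris    
Camera  | Yara    
Tablet  | Karen   
Router  | Iris    
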